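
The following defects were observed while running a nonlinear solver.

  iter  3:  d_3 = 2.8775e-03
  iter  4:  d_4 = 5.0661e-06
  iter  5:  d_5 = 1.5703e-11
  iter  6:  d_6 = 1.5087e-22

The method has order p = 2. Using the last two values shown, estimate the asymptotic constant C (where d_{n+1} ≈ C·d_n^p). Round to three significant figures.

0.612

C ≈ d_6 / d_5^2
  = 1.5087e-22 / (1.5703e-11)^2
  = 1.5087e-22 / 2.46584e-22 ≈ 0.61184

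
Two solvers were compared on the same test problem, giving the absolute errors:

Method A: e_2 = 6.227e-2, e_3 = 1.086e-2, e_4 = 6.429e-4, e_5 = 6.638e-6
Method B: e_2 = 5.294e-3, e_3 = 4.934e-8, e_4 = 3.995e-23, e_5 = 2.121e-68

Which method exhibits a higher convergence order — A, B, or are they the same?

B

Method A: p ≈ ln(6.638e-6/6.429e-4)/ln(6.429e-4/1.086e-2) ≈ 1.62.
Method B: p ≈ ln(2.121e-68/3.995e-23)/ln(3.995e-23/4.934e-8) ≈ 3.00.
Method B has the higher order (≈3.0 vs ≈1.6).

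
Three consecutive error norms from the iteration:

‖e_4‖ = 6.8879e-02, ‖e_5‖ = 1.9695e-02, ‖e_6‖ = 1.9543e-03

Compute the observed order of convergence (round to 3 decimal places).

1.845

p ≈ ln(‖e_6‖/‖e_5‖) / ln(‖e_5‖/‖e_4‖)
  = ln(1.9543e-03/1.9695e-02) / ln(1.9695e-02/6.8879e-02)
  = ln(0.0992282) / ln(0.285936)
  = -2.310333 / -1.251987 ≈ 1.845333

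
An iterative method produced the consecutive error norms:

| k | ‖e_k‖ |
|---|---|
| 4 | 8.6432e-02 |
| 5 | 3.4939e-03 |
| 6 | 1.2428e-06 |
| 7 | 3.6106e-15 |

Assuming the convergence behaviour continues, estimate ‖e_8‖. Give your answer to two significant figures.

First estimate the order: p ≈ ln(‖e_7‖/‖e_6‖) / ln(‖e_6‖/‖e_5‖) = ln(3.6106e-15/1.2428e-06)/ln(1.2428e-06/3.4939e-03) = ln(2.90521e-09)/ln(0.000355706) ≈ 2.4752.
Then ‖e_8‖ ≈ ‖e_7‖·(‖e_7‖/‖e_6‖)^p = 3.6106e-15·(2.90521e-09)^2.4752 = 3.6106e-15·7.40725e-22 ≈ 2.674e-36.

2.7e-36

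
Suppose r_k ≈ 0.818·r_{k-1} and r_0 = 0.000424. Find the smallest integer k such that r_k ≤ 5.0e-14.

After k steps, r_k ≈ 0.000424·0.818^k.
Need 0.818^k ≤ 5.0e-14/0.000424 = 1.17925e-10.
k ≥ ln(1.17925e-10)/ln(0.818) = -22.8610/-0.20089 = 113.799.
Smallest integer k = 114.

114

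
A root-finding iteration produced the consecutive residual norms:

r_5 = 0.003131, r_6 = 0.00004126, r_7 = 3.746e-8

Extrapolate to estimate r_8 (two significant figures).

First estimate the order: p ≈ ln(r_7/r_6) / ln(r_6/r_5) = ln(3.746e-8/0.00004126)/ln(0.00004126/0.003131) = ln(0.000907901)/ln(0.0131779) ≈ 1.6179.
Then r_8 ≈ r_7·(r_7/r_6)^p = 3.746e-8·(0.000907901)^1.6179 = 3.746e-8·1.19787e-05 ≈ 4.487e-13.

4.5e-13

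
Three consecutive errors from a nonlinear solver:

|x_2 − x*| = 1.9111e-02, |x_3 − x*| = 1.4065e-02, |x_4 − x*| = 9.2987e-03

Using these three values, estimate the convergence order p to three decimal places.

1.350

p ≈ ln(|x_4 − x*|/|x_3 − x*|) / ln(|x_3 − x*|/|x_2 − x*|)
  = ln(9.2987e-03/1.4065e-02) / ln(1.4065e-02/1.9111e-02)
  = ln(0.661123) / ln(0.735964)
  = -0.413815 / -0.306574 ≈ 1.349805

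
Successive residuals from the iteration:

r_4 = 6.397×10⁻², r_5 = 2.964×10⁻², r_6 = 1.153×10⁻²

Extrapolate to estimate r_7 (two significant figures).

First estimate the order: p ≈ ln(r_6/r_5) / ln(r_5/r_4) = ln(1.153×10⁻²/2.964×10⁻²)/ln(2.964×10⁻²/6.397×10⁻²) = ln(0.389001)/ln(0.463342) ≈ 1.2273.
Then r_7 ≈ r_6·(r_6/r_5)^p = 1.153×10⁻²·(0.389001)^1.2273 = 1.153×10⁻²·0.313868 ≈ 0.003619.

3.6e-3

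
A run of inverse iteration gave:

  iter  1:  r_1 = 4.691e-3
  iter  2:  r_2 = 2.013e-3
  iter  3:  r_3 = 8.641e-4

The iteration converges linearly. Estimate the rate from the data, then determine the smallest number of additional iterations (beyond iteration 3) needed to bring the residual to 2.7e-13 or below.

Rate ρ ≈ r_3/r_2 = 8.641e-4/2.013e-3 = 0.4293.
After j more steps, r_{3+j} ≈ 8.641e-4·ρ^j; need ρ^j ≤ 2.7e-13/8.641e-4 = 3.12464e-10.
j ≥ ln(3.12464e-10)/ln(0.4293) = -21.8865/-0.84560 = 25.883.
So 26 more iterations are needed.

26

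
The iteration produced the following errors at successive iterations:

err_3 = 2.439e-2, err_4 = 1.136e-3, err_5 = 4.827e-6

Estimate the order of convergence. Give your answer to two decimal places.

1.78

p ≈ ln(err_5/err_4) / ln(err_4/err_3)
  = ln(4.827e-6/1.136e-3) / ln(1.136e-3/2.439e-2)
  = ln(0.00424912) / ln(0.0465765)
  = -5.46104 / -3.06666 ≈ 1.78078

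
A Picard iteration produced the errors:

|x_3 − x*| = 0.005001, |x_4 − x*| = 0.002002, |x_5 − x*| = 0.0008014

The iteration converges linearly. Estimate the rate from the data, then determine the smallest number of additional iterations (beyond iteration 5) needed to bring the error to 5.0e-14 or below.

26

Rate ρ ≈ |x_5 − x*|/|x_4 − x*| = 0.0008014/0.002002 = 0.4003.
After j more steps, |x_{5+j} − x*| ≈ 0.0008014·ρ^j; need ρ^j ≤ 5.0e-14/0.0008014 = 6.23908e-11.
j ≥ ln(6.23908e-11)/ln(0.4003) = -23.4976/-0.91554 = 25.665.
So 26 more iterations are needed.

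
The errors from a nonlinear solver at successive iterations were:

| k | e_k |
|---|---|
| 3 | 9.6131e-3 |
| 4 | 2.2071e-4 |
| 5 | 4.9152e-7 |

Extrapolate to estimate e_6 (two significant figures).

2.5e-11

First estimate the order: p ≈ ln(e_5/e_4) / ln(e_4/e_3) = ln(4.9152e-7/2.2071e-4)/ln(2.2071e-4/9.6131e-3) = ln(0.00222699)/ln(0.0229593) ≈ 1.6182.
Then e_6 ≈ e_5·(e_5/e_4)^p = 4.9152e-7·(0.00222699)^1.6182 = 4.9152e-7·5.10596e-05 ≈ 2.51e-11.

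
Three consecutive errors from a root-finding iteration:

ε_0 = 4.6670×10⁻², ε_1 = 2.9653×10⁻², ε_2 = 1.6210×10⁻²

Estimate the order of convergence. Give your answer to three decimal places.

p ≈ ln(ε_2/ε_1) / ln(ε_1/ε_0)
  = ln(1.6210×10⁻²/2.9653×10⁻²) / ln(2.9653×10⁻²/4.6670×10⁻²)
  = ln(0.546656) / ln(0.635376)
  = -0.603936 / -0.453538 ≈ 1.331611

1.332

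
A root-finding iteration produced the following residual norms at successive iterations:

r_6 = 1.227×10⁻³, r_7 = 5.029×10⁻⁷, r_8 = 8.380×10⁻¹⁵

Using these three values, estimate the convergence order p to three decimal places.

p ≈ ln(r_8/r_7) / ln(r_7/r_6)
  = ln(8.380×10⁻¹⁵/5.029×10⁻⁷) / ln(5.029×10⁻⁷/1.227×10⁻³)
  = ln(1.66634e-08) / ln(0.000409861)
  = -17.910051 / -7.799692 ≈ 2.296251

2.296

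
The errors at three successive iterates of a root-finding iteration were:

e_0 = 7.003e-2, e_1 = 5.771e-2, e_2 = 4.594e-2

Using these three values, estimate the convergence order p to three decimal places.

1.179

p ≈ ln(e_2/e_1) / ln(e_1/e_0)
  = ln(4.594e-2/5.771e-2) / ln(5.771e-2/7.003e-2)
  = ln(0.796049) / ln(0.824075)
  = -0.228095 / -0.193494 ≈ 1.178822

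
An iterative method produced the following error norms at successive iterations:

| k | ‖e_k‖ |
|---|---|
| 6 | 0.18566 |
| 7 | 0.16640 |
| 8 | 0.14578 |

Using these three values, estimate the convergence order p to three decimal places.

1.208

p ≈ ln(‖e_8‖/‖e_7‖) / ln(‖e_7‖/‖e_6‖)
  = ln(0.14578/0.16640) / ln(0.16640/0.18566)
  = ln(0.876082) / ln(0.896262)
  = -0.132296 / -0.109522 ≈ 1.207940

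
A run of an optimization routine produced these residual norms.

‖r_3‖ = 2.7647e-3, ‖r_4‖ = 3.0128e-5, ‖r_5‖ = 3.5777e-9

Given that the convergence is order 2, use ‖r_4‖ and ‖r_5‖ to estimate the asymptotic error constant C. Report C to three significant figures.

3.94

C ≈ ‖r_5‖ / ‖r_4‖^2
  = 3.5777e-9 / (3.0128e-5)^2
  = 3.5777e-9 / 9.07696e-10 ≈ 3.9415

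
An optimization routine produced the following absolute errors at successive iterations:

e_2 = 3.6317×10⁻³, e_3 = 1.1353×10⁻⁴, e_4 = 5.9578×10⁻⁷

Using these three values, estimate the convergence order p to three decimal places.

1.515

p ≈ ln(e_4/e_3) / ln(e_3/e_2)
  = ln(5.9578×10⁻⁷/1.1353×10⁻⁴) / ln(1.1353×10⁻⁴/3.6317×10⁻³)
  = ln(0.00524778) / ln(0.0312608)
  = -5.249950 / -3.465390 ≈ 1.514967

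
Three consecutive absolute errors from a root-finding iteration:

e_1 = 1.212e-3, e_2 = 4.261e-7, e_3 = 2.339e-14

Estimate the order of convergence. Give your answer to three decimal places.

2.102

p ≈ ln(e_3/e_2) / ln(e_2/e_1)
  = ln(2.339e-14/4.261e-7) / ln(4.261e-7/1.212e-3)
  = ln(5.48932e-08) / ln(0.000351568)
  = -16.717876 / -7.953107 ≈ 2.102056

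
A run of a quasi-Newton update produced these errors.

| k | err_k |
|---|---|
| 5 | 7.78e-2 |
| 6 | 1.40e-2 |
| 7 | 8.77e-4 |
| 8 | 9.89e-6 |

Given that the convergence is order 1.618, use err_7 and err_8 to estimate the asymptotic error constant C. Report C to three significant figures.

C ≈ err_8 / err_7^1.618
  = 9.89e-6 / (8.77e-4)^1.618
  = 9.89e-6 / 1.13181e-05 ≈ 0.87382

0.874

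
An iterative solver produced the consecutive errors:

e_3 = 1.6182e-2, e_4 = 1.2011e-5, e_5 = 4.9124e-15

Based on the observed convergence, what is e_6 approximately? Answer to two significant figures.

First estimate the order: p ≈ ln(e_5/e_4) / ln(e_4/e_3) = ln(4.9124e-15/1.2011e-5)/ln(1.2011e-5/1.6182e-2) = ln(4.08992e-10)/ln(0.000742244) ≈ 3.0000.
Then e_6 ≈ e_5·(e_5/e_4)^p = 4.9124e-15·(4.08992e-10)^3.0000 = 4.9124e-15·6.84139e-29 ≈ 3.361e-43.

3.4e-43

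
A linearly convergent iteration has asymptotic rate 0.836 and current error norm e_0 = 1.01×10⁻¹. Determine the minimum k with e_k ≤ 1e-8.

After k steps, e_k ≈ 1.01×10⁻¹·0.836^k.
Need 0.836^k ≤ 1e-8/1.01×10⁻¹ = 9.90099e-08.
k ≥ ln(9.90099e-08)/ln(0.836) = -16.1280/-0.17913 = 90.035.
Smallest integer k = 91.

91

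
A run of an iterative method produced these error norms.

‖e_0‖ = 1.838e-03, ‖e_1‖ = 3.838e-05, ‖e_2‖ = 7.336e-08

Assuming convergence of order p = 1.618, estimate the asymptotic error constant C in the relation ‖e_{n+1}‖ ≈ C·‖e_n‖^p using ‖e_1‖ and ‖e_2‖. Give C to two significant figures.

1.0

C ≈ ‖e_2‖ / ‖e_1‖^1.618
  = 7.336e-08 / (3.838e-05)^1.618
  = 7.336e-08 / 7.16278e-08 ≈ 1.0242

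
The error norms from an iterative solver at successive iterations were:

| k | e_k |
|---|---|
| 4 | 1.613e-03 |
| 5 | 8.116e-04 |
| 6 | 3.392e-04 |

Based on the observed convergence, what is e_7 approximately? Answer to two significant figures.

1.1e-4

First estimate the order: p ≈ ln(e_6/e_5) / ln(e_5/e_4) = ln(3.392e-04/8.116e-04)/ln(8.116e-04/1.613e-03) = ln(0.41794)/ln(0.503162) ≈ 1.2702.
Then e_7 ≈ e_6·(e_6/e_5)^p = 3.392e-04·(0.41794)^1.2702 = 3.392e-04·0.330171 ≈ 0.000112.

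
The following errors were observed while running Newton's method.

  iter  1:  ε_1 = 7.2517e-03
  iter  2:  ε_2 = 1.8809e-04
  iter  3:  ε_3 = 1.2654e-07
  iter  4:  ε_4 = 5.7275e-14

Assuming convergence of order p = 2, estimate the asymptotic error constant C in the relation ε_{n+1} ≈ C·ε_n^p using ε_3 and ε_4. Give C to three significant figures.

3.58

C ≈ ε_4 / ε_3^2
  = 5.7275e-14 / (1.2654e-07)^2
  = 5.7275e-14 / 1.60124e-14 ≈ 3.5769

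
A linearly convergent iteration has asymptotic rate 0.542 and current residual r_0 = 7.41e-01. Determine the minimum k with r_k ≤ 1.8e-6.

22

After k steps, r_k ≈ 7.41e-01·0.542^k.
Need 0.542^k ≤ 1.8e-6/7.41e-01 = 2.42915e-06.
k ≥ ln(2.42915e-06)/ln(0.542) = -12.9280/-0.61249 = 21.107.
Smallest integer k = 22.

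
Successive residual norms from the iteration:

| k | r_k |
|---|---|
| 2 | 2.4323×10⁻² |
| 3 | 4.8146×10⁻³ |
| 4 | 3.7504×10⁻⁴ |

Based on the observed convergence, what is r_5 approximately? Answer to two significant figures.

6.7e-6

First estimate the order: p ≈ ln(r_4/r_3) / ln(r_3/r_2) = ln(3.7504×10⁻⁴/4.8146×10⁻³)/ln(4.8146×10⁻³/2.4323×10⁻²) = ln(0.0778964)/ln(0.197944) ≈ 1.5758.
Then r_5 ≈ r_4·(r_4/r_3)^p = 3.7504×10⁻⁴·(0.0778964)^1.5758 = 3.7504×10⁻⁴·0.0179165 ≈ 6.719e-06.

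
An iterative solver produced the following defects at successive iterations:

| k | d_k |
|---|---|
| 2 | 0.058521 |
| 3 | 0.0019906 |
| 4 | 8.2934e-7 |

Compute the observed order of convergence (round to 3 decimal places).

2.302

p ≈ ln(d_4/d_3) / ln(d_3/d_2)
  = ln(8.2934e-7/0.0019906) / ln(0.0019906/0.058521)
  = ln(0.000416628) / ln(0.0340151)
  = -7.783317 / -3.380951 ≈ 2.302109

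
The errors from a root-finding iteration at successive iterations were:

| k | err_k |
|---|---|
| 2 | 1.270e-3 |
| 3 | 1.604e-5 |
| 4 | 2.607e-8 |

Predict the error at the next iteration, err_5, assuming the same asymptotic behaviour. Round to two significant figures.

First estimate the order: p ≈ ln(err_4/err_3) / ln(err_3/err_2) = ln(2.607e-8/1.604e-5)/ln(1.604e-5/1.270e-3) = ln(0.00162531)/ln(0.0126299) ≈ 1.4690.
Then err_5 ≈ err_4·(err_4/err_3)^p = 2.607e-8·(0.00162531)^1.4690 = 2.607e-8·7.99586e-05 ≈ 2.085e-12.

2.1e-12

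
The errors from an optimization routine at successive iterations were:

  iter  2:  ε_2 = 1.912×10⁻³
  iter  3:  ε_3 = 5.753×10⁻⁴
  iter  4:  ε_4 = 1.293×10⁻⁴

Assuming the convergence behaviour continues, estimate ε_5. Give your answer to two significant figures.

2.0e-5

First estimate the order: p ≈ ln(ε_4/ε_3) / ln(ε_3/ε_2) = ln(1.293×10⁻⁴/5.753×10⁻⁴)/ln(5.753×10⁻⁴/1.912×10⁻³) = ln(0.224752)/ln(0.300889) ≈ 1.2429.
Then ε_5 ≈ ε_4·(ε_4/ε_3)^p = 1.293×10⁻⁴·(0.224752)^1.2429 = 1.293×10⁻⁴·0.156398 ≈ 2.022e-05.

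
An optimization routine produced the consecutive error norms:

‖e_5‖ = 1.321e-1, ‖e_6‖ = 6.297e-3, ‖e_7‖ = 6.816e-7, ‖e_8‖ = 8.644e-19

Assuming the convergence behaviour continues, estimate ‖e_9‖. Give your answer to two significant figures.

First estimate the order: p ≈ ln(‖e_8‖/‖e_7‖) / ln(‖e_7‖/‖e_6‖) = ln(8.644e-19/6.816e-7)/ln(6.816e-7/6.297e-3) = ln(1.26819e-12)/ln(0.000108242) ≈ 3.0000.
Then ‖e_9‖ ≈ ‖e_8‖·(‖e_8‖/‖e_7‖)^p = 8.644e-19·(1.26819e-12)^3.0000 = 8.644e-19·2.03964e-36 ≈ 1.763e-54.

1.8e-54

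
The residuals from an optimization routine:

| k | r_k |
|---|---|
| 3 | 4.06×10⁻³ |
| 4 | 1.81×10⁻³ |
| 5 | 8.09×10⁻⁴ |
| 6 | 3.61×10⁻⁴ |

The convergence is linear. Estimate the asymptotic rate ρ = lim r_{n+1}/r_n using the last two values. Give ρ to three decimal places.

ρ ≈ r_6/r_5 = 3.61×10⁻⁴/8.09×10⁻⁴ = 0.44623

0.446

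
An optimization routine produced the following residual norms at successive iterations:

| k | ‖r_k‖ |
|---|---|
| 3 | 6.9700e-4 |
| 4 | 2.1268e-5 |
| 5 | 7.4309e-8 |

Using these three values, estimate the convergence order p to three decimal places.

1.621

p ≈ ln(‖r_5‖/‖r_4‖) / ln(‖r_4‖/‖r_3‖)
  = ln(7.4309e-8/2.1268e-5) / ln(2.1268e-5/6.9700e-4)
  = ln(0.00349393) / ln(0.0305136)
  = -5.656728 / -3.489583 ≈ 1.621033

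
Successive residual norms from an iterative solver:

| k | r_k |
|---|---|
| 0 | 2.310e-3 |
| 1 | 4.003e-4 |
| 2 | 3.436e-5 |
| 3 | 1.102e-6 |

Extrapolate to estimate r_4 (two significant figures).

First estimate the order: p ≈ ln(r_3/r_2) / ln(r_2/r_1) = ln(1.102e-6/3.436e-5)/ln(3.436e-5/4.003e-4) = ln(0.0320722)/ln(0.0858356) ≈ 1.4009.
Then r_4 ≈ r_3·(r_3/r_2)^p = 1.102e-6·(0.0320722)^1.4009 = 1.102e-6·0.00807673 ≈ 8.901e-09.

8.9e-9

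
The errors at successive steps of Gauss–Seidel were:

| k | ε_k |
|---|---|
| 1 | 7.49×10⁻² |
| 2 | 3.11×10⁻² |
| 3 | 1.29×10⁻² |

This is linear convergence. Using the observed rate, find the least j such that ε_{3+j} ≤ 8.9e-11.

22

Rate ρ ≈ ε_3/ε_2 = 1.29×10⁻²/3.11×10⁻² = 0.4148.
After j more steps, ε_{3+j} ≈ 1.29×10⁻²·ρ^j; need ρ^j ≤ 8.9e-11/1.29×10⁻² = 6.89922e-09.
j ≥ ln(6.89922e-09)/ln(0.4148) = -18.7919/-0.87996 = 21.355.
So 22 more iterations are needed.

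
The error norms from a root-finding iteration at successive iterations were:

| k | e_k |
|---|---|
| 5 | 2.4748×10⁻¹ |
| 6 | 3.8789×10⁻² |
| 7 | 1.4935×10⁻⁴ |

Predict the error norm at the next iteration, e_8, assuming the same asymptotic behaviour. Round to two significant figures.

First estimate the order: p ≈ ln(e_7/e_6) / ln(e_6/e_5) = ln(1.4935×10⁻⁴/3.8789×10⁻²)/ln(3.8789×10⁻²/2.4748×10⁻¹) = ln(0.00385032)/ln(0.156736) ≈ 3.0000.
Then e_8 ≈ e_7·(e_7/e_6)^p = 1.4935×10⁻⁴·(0.00385032)^3.0000 = 1.4935×10⁻⁴·5.70809e-08 ≈ 8.525e-12.

8.5e-12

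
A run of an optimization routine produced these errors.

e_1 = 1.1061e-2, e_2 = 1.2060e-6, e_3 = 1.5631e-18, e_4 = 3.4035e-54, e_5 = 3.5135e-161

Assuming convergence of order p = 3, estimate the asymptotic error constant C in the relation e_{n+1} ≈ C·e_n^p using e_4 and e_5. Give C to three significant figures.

C ≈ e_5 / e_4^3
  = 3.5135e-161 / (3.4035e-54)^3
  = 3.5135e-161 / 3.94255e-161 ≈ 0.89117

0.891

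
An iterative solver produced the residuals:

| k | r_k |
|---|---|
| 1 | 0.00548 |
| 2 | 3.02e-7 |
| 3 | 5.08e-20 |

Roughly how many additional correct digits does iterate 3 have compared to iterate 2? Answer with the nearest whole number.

13

Digits gained ≈ log₁₀(r_2/r_3) = log₁₀(3.02e-7/5.08e-20) = log₁₀(5.94488e+12) ≈ 12.774.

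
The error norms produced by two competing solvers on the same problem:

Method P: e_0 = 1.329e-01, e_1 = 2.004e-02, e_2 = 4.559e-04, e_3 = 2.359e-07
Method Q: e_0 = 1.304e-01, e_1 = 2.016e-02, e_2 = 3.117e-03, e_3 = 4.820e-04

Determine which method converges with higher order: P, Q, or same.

P

Method P: p ≈ ln(2.359e-07/4.559e-04)/ln(4.559e-04/2.004e-02) ≈ 2.00.
Method Q: p ≈ ln(4.820e-04/3.117e-03)/ln(3.117e-03/2.016e-02) ≈ 1.00.
Method P has the higher order (≈2.0 vs ≈1.0).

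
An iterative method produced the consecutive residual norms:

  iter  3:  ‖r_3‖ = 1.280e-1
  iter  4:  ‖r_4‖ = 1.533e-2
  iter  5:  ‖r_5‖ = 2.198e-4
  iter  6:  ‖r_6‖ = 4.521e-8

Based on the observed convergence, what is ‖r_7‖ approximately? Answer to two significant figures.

1.9e-15

First estimate the order: p ≈ ln(‖r_6‖/‖r_5‖) / ln(‖r_5‖/‖r_4‖) = ln(4.521e-8/2.198e-4)/ln(2.198e-4/1.533e-2) = ln(0.000205687)/ln(0.0143379) ≈ 1.9999.
Then ‖r_7‖ ≈ ‖r_6‖·(‖r_6‖/‖r_5‖)^p = 4.521e-8·(0.000205687)^1.9999 = 4.521e-8·4.23431e-08 ≈ 1.914e-15.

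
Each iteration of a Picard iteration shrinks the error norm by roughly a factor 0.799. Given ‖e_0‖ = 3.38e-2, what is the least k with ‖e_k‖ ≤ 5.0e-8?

60

After k steps, ‖e_k‖ ≈ 3.38e-2·0.799^k.
Need 0.799^k ≤ 5.0e-8/3.38e-2 = 1.47929e-06.
k ≥ ln(1.47929e-06)/ln(0.799) = -13.4239/-0.22439 = 59.824.
Smallest integer k = 60.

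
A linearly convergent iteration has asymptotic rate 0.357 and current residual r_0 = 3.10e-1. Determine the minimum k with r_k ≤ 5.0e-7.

13

After k steps, r_k ≈ 3.10e-1·0.357^k.
Need 0.357^k ≤ 5.0e-7/3.10e-1 = 1.6129e-06.
k ≥ ln(1.6129e-06)/ln(0.357) = -13.3375/-1.03002 = 12.949.
Smallest integer k = 13.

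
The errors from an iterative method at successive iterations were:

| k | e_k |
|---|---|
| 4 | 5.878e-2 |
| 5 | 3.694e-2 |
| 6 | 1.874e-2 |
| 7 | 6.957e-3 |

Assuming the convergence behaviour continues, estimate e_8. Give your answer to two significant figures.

1.6e-3

First estimate the order: p ≈ ln(e_7/e_6) / ln(e_6/e_5) = ln(6.957e-3/1.874e-2)/ln(1.874e-2/3.694e-2) = ln(0.371238)/ln(0.507309) ≈ 1.4602.
Then e_8 ≈ e_7·(e_7/e_6)^p = 6.957e-3·(0.371238)^1.4602 = 6.957e-3·0.235292 ≈ 0.001637.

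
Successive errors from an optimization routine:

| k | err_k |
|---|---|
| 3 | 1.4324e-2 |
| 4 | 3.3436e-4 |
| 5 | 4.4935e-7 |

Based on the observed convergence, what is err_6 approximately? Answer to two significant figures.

4.0e-12

First estimate the order: p ≈ ln(err_5/err_4) / ln(err_4/err_3) = ln(4.4935e-7/3.3436e-4)/ln(3.3436e-4/1.4324e-2) = ln(0.00134391)/ln(0.0233426) ≈ 1.7597.
Then err_6 ≈ err_5·(err_5/err_4)^p = 4.4935e-7·(0.00134391)^1.7597 = 4.4935e-7·8.84694e-06 ≈ 3.975e-12.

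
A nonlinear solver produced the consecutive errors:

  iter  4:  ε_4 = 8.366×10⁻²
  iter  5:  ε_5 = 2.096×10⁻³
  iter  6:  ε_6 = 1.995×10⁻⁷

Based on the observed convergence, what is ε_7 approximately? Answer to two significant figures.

1.6e-17

First estimate the order: p ≈ ln(ε_6/ε_5) / ln(ε_5/ε_4) = ln(1.995×10⁻⁷/2.096×10⁻³)/ln(2.096×10⁻³/8.366×10⁻²) = ln(9.51813e-05)/ln(0.0250538) ≈ 2.5116.
Then ε_7 ≈ ε_6·(ε_6/ε_5)^p = 1.995×10⁻⁷·(9.51813e-05)^2.5116 = 1.995×10⁻⁷·7.93835e-11 ≈ 1.584e-17.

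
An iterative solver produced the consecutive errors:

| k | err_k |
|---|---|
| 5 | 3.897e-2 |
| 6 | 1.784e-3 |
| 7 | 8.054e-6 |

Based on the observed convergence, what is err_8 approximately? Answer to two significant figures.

First estimate the order: p ≈ ln(err_7/err_6) / ln(err_6/err_5) = ln(8.054e-6/1.784e-3)/ln(1.784e-3/3.897e-2) = ln(0.00451457)/ln(0.0457788) ≈ 1.7512.
Then err_8 ≈ err_7·(err_7/err_6)^p = 8.054e-6·(0.00451457)^1.7512 = 8.054e-6·7.81204e-05 ≈ 6.292e-10.

6.3e-10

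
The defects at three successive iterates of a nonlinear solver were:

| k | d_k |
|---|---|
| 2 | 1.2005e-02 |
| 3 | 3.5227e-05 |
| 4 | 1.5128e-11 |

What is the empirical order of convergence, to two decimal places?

2.51

p ≈ ln(d_4/d_3) / ln(d_3/d_2)
  = ln(1.5128e-11/3.5227e-05) / ln(3.5227e-05/1.2005e-02)
  = ln(4.29443e-07) / ln(0.00293436)
  = -14.66078 / -5.83127 ≈ 2.51417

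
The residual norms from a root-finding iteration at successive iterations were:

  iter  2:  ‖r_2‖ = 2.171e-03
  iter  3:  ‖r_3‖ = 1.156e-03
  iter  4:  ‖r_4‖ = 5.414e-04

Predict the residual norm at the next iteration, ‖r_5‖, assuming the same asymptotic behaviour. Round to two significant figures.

First estimate the order: p ≈ ln(‖r_4‖/‖r_3‖) / ln(‖r_3‖/‖r_2‖) = ln(5.414e-04/1.156e-03)/ln(1.156e-03/2.171e-03) = ln(0.468339)/ln(0.532474) ≈ 1.2036.
Then ‖r_5‖ ≈ ‖r_4‖·(‖r_4‖/‖r_3‖)^p = 5.414e-04·(0.468339)^1.2036 = 5.414e-04·0.401316 ≈ 0.0002173.

2.2e-4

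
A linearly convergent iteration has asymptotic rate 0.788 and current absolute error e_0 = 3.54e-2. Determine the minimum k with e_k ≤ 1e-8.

After k steps, e_k ≈ 3.54e-2·0.788^k.
Need 0.788^k ≤ 1e-8/3.54e-2 = 2.82486e-07.
k ≥ ln(2.82486e-07)/ln(0.788) = -15.0796/-0.23826 = 63.291.
Smallest integer k = 64.

64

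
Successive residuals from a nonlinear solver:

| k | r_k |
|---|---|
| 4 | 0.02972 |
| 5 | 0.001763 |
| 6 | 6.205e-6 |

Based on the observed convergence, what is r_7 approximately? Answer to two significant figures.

7.7e-11

First estimate the order: p ≈ ln(r_6/r_5) / ln(r_5/r_4) = ln(6.205e-6/0.001763)/ln(0.001763/0.02972) = ln(0.00351957)/ln(0.0593203) ≈ 1.9999.
Then r_7 ≈ r_6·(r_6/r_5)^p = 6.205e-6·(0.00351957)^1.9999 = 6.205e-6·1.23944e-05 ≈ 7.691e-11.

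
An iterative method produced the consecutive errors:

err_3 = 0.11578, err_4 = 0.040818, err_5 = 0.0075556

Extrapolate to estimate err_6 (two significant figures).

4.9e-4

First estimate the order: p ≈ ln(err_5/err_4) / ln(err_4/err_3) = ln(0.0075556/0.040818)/ln(0.040818/0.11578) = ln(0.185105)/ln(0.352548) ≈ 1.6180.
Then err_6 ≈ err_5·(err_5/err_4)^p = 0.0075556·(0.185105)^1.6180 = 0.0075556·0.0652653 ≈ 0.0004931.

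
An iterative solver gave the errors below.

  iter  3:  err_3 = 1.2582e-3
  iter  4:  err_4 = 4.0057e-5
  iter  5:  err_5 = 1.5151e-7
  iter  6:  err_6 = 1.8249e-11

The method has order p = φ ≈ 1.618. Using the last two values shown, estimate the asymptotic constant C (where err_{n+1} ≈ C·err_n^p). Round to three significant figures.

C ≈ err_6 / err_5^1.618
  = 1.8249e-11 / (1.5151e-7)^1.618
  = 1.8249e-11 / 9.246e-12 ≈ 1.9737

1.97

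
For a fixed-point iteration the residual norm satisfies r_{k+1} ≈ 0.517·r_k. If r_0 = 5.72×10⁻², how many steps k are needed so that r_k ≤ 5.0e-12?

36

After k steps, r_k ≈ 5.72×10⁻²·0.517^k.
Need 0.517^k ≤ 5.0e-12/5.72×10⁻² = 8.74126e-11.
k ≥ ln(8.74126e-11)/ln(0.517) = -23.1604/-0.65971 = 35.107.
Smallest integer k = 36.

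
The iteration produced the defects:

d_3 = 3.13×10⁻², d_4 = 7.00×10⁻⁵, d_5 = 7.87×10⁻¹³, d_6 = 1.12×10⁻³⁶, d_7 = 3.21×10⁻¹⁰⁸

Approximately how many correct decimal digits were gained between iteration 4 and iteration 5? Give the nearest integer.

Digits gained ≈ log₁₀(d_4/d_5) = log₁₀(7.00×10⁻⁵/7.87×10⁻¹³) = log₁₀(8.89454e+07) ≈ 7.949.

8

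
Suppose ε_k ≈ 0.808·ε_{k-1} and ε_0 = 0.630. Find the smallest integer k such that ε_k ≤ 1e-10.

After k steps, ε_k ≈ 0.630·0.808^k.
Need 0.808^k ≤ 1e-10/0.630 = 1.5873e-10.
k ≥ ln(1.5873e-10)/ln(0.808) = -22.5638/-0.21319 = 105.839.
Smallest integer k = 106.

106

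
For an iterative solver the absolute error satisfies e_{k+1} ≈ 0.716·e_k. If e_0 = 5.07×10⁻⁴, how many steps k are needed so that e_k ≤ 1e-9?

40

After k steps, e_k ≈ 5.07×10⁻⁴·0.716^k.
Need 0.716^k ≤ 1e-9/5.07×10⁻⁴ = 1.97239e-06.
k ≥ ln(1.97239e-06)/ln(0.716) = -13.1363/-0.33408 = 39.321.
Smallest integer k = 40.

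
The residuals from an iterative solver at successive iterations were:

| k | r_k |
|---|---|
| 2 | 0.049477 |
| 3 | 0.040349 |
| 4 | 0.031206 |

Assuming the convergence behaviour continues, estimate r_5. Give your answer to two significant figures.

2.3e-2

First estimate the order: p ≈ ln(r_4/r_3) / ln(r_3/r_2) = ln(0.031206/0.040349)/ln(0.040349/0.049477) = ln(0.773402)/ln(0.81551) ≈ 1.2600.
Then r_5 ≈ r_4·(r_4/r_3)^p = 0.031206·(0.773402)^1.2600 = 0.031206·0.72342 ≈ 0.02258.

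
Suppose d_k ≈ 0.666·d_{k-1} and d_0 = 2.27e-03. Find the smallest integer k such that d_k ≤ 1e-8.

After k steps, d_k ≈ 2.27e-03·0.666^k.
Need 0.666^k ≤ 1e-8/2.27e-03 = 4.40529e-06.
k ≥ ln(4.40529e-06)/ln(0.666) = -12.3327/-0.40647 = 30.341.
Smallest integer k = 31.

31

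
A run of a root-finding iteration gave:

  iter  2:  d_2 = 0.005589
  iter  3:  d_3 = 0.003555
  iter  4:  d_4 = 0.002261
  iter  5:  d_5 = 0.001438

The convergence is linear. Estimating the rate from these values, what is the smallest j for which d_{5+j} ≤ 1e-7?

Rate ρ ≈ d_5/d_4 = 0.001438/0.002261 = 0.6360.
After j more steps, d_{5+j} ≈ 0.001438·ρ^j; need ρ^j ≤ 1e-7/0.001438 = 6.9541e-05.
j ≥ ln(6.9541e-05)/ln(0.6360) = -9.5736/-0.45256 = 21.154.
So 22 more iterations are needed.

22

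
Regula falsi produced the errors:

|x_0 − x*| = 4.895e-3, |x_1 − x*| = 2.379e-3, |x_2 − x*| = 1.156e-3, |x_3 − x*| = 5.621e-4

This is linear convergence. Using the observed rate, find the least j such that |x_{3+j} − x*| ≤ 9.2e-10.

19

Rate ρ ≈ |x_3 − x*|/|x_2 − x*| = 5.621e-4/1.156e-3 = 0.4862.
After j more steps, |x_{3+j} − x*| ≈ 5.621e-4·ρ^j; need ρ^j ≤ 9.2e-10/5.621e-4 = 1.63672e-06.
j ≥ ln(1.63672e-06)/ln(0.4862) = -13.3228/-0.72114 = 18.475.
So 19 more iterations are needed.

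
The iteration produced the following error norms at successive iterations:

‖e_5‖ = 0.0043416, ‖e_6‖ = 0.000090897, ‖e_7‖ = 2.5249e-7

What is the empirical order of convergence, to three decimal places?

1.522

p ≈ ln(‖e_7‖/‖e_6‖) / ln(‖e_6‖/‖e_5‖)
  = ln(2.5249e-7/0.000090897) / ln(0.000090897/0.0043416)
  = ln(0.00277776) / ln(0.0209363)
  = -5.886110 / -3.866271 ≈ 1.522426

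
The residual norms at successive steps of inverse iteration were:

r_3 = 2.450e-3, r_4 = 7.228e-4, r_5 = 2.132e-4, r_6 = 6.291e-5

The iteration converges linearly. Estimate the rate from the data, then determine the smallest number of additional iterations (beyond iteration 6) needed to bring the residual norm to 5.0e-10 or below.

Rate ρ ≈ r_6/r_5 = 6.291e-5/2.132e-4 = 0.2951.
After j more steps, r_{6+j} ≈ 6.291e-5·ρ^j; need ρ^j ≤ 5.0e-10/6.291e-5 = 7.94786e-06.
j ≥ ln(7.94786e-06)/ln(0.2951) = -11.7426/-1.22044 = 9.622.
So 10 more iterations are needed.

10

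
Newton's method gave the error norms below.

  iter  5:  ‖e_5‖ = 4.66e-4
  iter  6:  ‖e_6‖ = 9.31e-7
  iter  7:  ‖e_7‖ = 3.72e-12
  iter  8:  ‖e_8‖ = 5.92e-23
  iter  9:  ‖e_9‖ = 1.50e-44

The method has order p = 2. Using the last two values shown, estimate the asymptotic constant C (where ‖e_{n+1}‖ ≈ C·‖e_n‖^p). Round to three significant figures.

C ≈ ‖e_9‖ / ‖e_8‖^2
  = 1.50e-44 / (5.92e-23)^2
  = 1.50e-44 / 3.50464e-45 ≈ 4.28

4.28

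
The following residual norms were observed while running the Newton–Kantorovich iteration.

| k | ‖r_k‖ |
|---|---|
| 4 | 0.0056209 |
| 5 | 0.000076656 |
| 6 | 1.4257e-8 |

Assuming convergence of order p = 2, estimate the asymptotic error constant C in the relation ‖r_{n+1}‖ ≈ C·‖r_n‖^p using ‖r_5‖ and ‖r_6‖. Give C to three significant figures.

2.43

C ≈ ‖r_6‖ / ‖r_5‖^2
  = 1.4257e-8 / (0.000076656)^2
  = 1.4257e-8 / 5.87614e-09 ≈ 2.4263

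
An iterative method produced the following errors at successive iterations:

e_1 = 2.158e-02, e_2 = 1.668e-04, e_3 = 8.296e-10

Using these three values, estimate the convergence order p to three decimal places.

2.511

p ≈ ln(e_3/e_2) / ln(e_2/e_1)
  = ln(8.296e-10/1.668e-04) / ln(1.668e-04/2.158e-02)
  = ln(4.97362e-06) / ln(0.00772938)
  = -12.211363 / -4.862727 ≈ 2.511217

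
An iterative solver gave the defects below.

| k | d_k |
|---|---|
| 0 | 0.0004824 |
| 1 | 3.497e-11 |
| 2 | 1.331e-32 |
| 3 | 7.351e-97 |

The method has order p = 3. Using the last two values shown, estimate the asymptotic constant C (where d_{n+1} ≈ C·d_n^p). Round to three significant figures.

0.312

C ≈ d_3 / d_2^3
  = 7.351e-97 / (1.331e-32)^3
  = 7.351e-97 / 2.35795e-96 ≈ 0.31175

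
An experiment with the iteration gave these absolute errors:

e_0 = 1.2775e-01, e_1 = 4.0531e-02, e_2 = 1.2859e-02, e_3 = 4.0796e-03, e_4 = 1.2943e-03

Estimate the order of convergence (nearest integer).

Consecutive ratios: e_4/e_3 = 1.2943e-03/4.0796e-03 = 0.317261, e_3/e_2 = 4.0796e-03/1.2859e-02 = 0.317256.
p ≈ ln(0.317261)/ln(0.317256) = -1.1480/-1.1480 ≈ 1.00.
So the convergence is linear (order 1).

1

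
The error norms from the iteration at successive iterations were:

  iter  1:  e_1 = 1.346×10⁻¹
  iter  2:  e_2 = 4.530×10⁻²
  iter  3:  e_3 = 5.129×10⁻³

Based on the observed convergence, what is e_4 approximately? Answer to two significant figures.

First estimate the order: p ≈ ln(e_3/e_2) / ln(e_2/e_1) = ln(5.129×10⁻³/4.530×10⁻²)/ln(4.530×10⁻²/1.346×10⁻¹) = ln(0.113223)/ln(0.336553) ≈ 2.0004.
Then e_4 ≈ e_3·(e_3/e_2)^p = 5.129×10⁻³·(0.113223)^2.0004 = 5.129×10⁻³·0.0128083 ≈ 6.569e-05.

6.6e-5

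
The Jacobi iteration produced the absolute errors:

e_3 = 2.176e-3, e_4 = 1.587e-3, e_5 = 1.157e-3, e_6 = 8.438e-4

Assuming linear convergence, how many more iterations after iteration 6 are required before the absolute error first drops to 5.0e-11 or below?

Rate ρ ≈ e_6/e_5 = 8.438e-4/1.157e-3 = 0.7293.
After j more steps, e_{6+j} ≈ 8.438e-4·ρ^j; need ρ^j ≤ 5.0e-11/8.438e-4 = 5.92557e-08.
j ≥ ln(5.92557e-08)/ln(0.7293) = -16.6414/-0.31567 = 52.718.
So 53 more iterations are needed.

53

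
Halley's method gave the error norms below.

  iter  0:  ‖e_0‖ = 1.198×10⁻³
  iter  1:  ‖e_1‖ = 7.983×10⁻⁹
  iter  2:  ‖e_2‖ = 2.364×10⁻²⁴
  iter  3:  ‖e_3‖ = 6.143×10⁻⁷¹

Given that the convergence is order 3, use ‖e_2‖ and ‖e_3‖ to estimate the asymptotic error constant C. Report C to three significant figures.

4.65

C ≈ ‖e_3‖ / ‖e_2‖^3
  = 6.143×10⁻⁷¹ / (2.364×10⁻²⁴)^3
  = 6.143×10⁻⁷¹ / 1.32112e-71 ≈ 4.6498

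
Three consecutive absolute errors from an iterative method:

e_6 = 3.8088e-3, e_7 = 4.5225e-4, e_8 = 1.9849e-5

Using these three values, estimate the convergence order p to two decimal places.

p ≈ ln(e_8/e_7) / ln(e_7/e_6)
  = ln(1.9849e-5/4.5225e-4) / ln(4.5225e-4/3.8088e-3)
  = ln(0.0438894) / ln(0.118738)
  = -3.12608 / -2.13084 ≈ 1.46706

1.47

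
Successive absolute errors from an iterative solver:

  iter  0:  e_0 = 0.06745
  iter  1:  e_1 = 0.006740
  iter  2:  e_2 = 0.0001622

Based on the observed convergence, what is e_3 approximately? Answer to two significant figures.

3.9e-7

First estimate the order: p ≈ ln(e_2/e_1) / ln(e_1/e_0) = ln(0.0001622/0.006740)/ln(0.006740/0.06745) = ln(0.0240653)/ln(0.0999259) ≈ 1.6181.
Then e_3 ≈ e_2·(e_2/e_1)^p = 0.0001622·(0.0240653)^1.6181 = 0.0001622·0.00240397 ≈ 3.899e-07.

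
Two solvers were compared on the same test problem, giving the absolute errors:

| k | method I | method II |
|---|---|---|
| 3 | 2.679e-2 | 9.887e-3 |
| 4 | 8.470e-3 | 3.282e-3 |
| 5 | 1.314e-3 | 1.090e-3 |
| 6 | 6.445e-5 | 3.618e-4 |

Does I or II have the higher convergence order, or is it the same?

Method I: p ≈ ln(6.445e-5/1.314e-3)/ln(1.314e-3/8.470e-3) ≈ 1.62.
Method II: p ≈ ln(3.618e-4/1.090e-3)/ln(1.090e-3/3.282e-3) ≈ 1.00.
Method I has the higher order (≈1.6 vs ≈1.0).

I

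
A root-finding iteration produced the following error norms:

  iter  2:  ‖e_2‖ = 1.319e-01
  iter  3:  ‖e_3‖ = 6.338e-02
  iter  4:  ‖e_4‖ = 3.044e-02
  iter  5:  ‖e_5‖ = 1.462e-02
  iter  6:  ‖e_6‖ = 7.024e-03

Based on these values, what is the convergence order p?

1

Consecutive ratios: ‖e_6‖/‖e_5‖ = 7.024e-03/1.462e-02 = 0.480438, ‖e_5‖/‖e_4‖ = 1.462e-02/3.044e-02 = 0.480289.
p ≈ ln(0.480438)/ln(0.480289) = -0.7331/-0.7334 ≈ 1.00.
So the convergence is linear (order 1).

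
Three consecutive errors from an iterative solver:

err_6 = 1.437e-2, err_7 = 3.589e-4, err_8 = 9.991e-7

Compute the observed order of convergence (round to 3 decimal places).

1.595

p ≈ ln(err_8/err_7) / ln(err_7/err_6)
  = ln(9.991e-7/3.589e-4) / ln(3.589e-4/1.437e-2)
  = ln(0.00278378) / ln(0.0249756)
  = -5.883946 / -3.689856 ≈ 1.594628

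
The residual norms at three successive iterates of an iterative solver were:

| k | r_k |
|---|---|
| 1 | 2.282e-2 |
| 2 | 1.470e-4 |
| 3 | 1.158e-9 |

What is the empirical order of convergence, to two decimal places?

2.33

p ≈ ln(r_3/r_2) / ln(r_2/r_1)
  = ln(1.158e-9/1.470e-4) / ln(1.470e-4/2.282e-2)
  = ln(7.87755e-06) / ln(0.00644172)
  = -11.75149 / -5.04496 ≈ 2.32935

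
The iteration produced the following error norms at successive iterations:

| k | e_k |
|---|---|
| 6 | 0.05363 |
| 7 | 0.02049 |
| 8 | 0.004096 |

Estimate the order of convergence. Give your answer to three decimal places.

p ≈ ln(e_8/e_7) / ln(e_7/e_6)
  = ln(0.004096/0.02049) / ln(0.02049/0.05363)
  = ln(0.199902) / ln(0.382062)
  = -1.609928 / -0.962172 ≈ 1.673223

1.673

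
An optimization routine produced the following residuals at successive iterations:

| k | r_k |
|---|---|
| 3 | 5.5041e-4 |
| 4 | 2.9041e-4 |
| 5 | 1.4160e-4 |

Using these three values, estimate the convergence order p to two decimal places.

1.12

p ≈ ln(r_5/r_4) / ln(r_4/r_3)
  = ln(1.4160e-4/2.9041e-4) / ln(2.9041e-4/5.5041e-4)
  = ln(0.487587) / ln(0.527625)
  = -0.71829 / -0.63937 ≈ 1.12343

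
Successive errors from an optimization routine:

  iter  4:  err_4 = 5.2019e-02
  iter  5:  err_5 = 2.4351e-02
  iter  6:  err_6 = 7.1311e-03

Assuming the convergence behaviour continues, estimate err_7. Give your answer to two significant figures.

9.8e-4

First estimate the order: p ≈ ln(err_6/err_5) / ln(err_5/err_4) = ln(7.1311e-03/2.4351e-02)/ln(2.4351e-02/5.2019e-02) = ln(0.292846)/ln(0.468117) ≈ 1.6180.
Then err_7 ≈ err_6·(err_6/err_5)^p = 7.1311e-03·(0.292846)^1.6180 = 7.1311e-03·0.137095 ≈ 0.0009776.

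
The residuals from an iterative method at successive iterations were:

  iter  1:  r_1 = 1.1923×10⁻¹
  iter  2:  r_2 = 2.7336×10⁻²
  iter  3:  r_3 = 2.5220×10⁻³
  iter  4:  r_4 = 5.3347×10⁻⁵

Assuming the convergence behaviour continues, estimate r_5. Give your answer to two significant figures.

First estimate the order: p ≈ ln(r_4/r_3) / ln(r_3/r_2) = ln(5.3347×10⁻⁵/2.5220×10⁻³)/ln(2.5220×10⁻³/2.7336×10⁻²) = ln(0.0211527)/ln(0.0922593) ≈ 1.6180.
Then r_5 ≈ r_4·(r_4/r_3)^p = 5.3347×10⁻⁵·(0.0211527)^1.6180 = 5.3347×10⁻⁵·0.00195183 ≈ 1.041e-07.

1.0e-7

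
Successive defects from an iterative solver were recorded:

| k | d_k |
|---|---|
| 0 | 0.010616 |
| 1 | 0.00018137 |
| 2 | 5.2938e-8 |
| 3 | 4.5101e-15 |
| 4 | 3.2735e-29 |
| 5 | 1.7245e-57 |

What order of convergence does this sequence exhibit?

2

Consecutive ratios: d_5/d_4 = 1.7245e-57/3.2735e-29 = 5.26806e-29, d_4/d_3 = 3.2735e-29/4.5101e-15 = 7.25815e-15.
p ≈ ln(5.26806e-29)/ln(7.25815e-15) = -65.1133/-32.5567 ≈ 2.00.
So the convergence is quadratic (order 2).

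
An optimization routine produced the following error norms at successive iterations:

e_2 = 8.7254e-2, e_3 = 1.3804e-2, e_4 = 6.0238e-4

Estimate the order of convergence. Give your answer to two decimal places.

1.70

p ≈ ln(e_4/e_3) / ln(e_3/e_2)
  = ln(6.0238e-4/1.3804e-2) / ln(1.3804e-2/8.7254e-2)
  = ln(0.0436381) / ln(0.158205)
  = -3.13182 / -1.84386 ≈ 1.69851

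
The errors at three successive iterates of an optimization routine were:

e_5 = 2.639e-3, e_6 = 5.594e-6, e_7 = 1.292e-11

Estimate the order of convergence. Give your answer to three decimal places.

p ≈ ln(e_7/e_6) / ln(e_6/e_5)
  = ln(1.292e-11/5.594e-6) / ln(5.594e-6/2.639e-3)
  = ln(2.30962e-06) / ln(0.00211974)
  = -12.978428 / -6.156462 ≈ 2.108098

2.108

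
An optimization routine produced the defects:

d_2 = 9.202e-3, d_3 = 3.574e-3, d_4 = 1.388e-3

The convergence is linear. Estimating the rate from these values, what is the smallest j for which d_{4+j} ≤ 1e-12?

23

Rate ρ ≈ d_4/d_3 = 1.388e-3/3.574e-3 = 0.3884.
After j more steps, d_{4+j} ≈ 1.388e-3·ρ^j; need ρ^j ≤ 1e-12/1.388e-3 = 7.20461e-10.
j ≥ ln(7.20461e-10)/ln(0.3884) = -21.0511/-0.94572 = 22.259.
So 23 more iterations are needed.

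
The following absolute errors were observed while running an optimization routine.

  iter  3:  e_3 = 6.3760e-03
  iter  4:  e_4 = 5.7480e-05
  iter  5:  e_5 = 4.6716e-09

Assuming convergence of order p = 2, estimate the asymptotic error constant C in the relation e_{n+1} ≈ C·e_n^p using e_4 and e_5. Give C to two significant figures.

C ≈ e_5 / e_4^2
  = 4.6716e-09 / (5.7480e-05)^2
  = 4.6716e-09 / 3.30395e-09 ≈ 1.4139

1.4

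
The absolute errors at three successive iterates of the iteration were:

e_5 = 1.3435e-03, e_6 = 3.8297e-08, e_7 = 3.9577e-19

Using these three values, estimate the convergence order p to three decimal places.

2.417

p ≈ ln(e_7/e_6) / ln(e_6/e_5)
  = ln(3.9577e-19/3.8297e-08) / ln(3.8297e-08/1.3435e-03)
  = ln(1.03342e-11) / ln(2.85054e-05)
  = -25.295562 / -10.465417 ≈ 2.417062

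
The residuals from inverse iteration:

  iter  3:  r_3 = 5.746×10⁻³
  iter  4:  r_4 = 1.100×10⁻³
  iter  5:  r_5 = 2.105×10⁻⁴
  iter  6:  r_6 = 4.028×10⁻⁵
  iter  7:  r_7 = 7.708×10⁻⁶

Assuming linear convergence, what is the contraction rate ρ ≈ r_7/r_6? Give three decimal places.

ρ ≈ r_7/r_6 = 7.708×10⁻⁶/4.028×10⁻⁵ = 0.19136

0.191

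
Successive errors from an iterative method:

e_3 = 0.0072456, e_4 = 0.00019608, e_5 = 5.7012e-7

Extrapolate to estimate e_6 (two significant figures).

4.5e-11

First estimate the order: p ≈ ln(e_5/e_4) / ln(e_4/e_3) = ln(5.7012e-7/0.00019608)/ln(0.00019608/0.0072456) = ln(0.00290759)/ln(0.0270619) ≈ 1.6180.
Then e_6 ≈ e_5·(e_5/e_4)^p = 5.7012e-7·(0.00290759)^1.6180 = 5.7012e-7·7.8704e-05 ≈ 4.487e-11.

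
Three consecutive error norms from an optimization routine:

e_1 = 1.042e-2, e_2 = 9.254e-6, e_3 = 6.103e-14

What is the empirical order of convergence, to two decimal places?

2.68

p ≈ ln(e_3/e_2) / ln(e_2/e_1)
  = ln(6.103e-14/9.254e-6) / ln(9.254e-6/1.042e-2)
  = ln(6.59499e-09) / ln(0.0008881)
  = -18.83696 / -7.02643 ≈ 2.68087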